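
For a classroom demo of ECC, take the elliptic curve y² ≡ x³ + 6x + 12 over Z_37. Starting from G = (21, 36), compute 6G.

(26, 24)

Double-and-add on 6 = (110)₂. Start with G = (21, 36) for the leading 1-bit.
double: tangent at (21, 36): λ = (3·21² + 6)/(2·36) ≡ 34/35. 35⁻¹ ≡ 18 (mod 37) since 35·18 = 630 ≡ 1, so λ ≡ 34·18 ≡ 20.
  x = λ² - 21 - 21 = 400 - 42 ≡ 25; y = λ·(21 - 25) - 36 ≡ 32. → (25, 32)
add G: (25, 32) + (21, 36). λ = (36 - 32)/(21 - 25) ≡ 4/33 mod 37. 33⁻¹ ≡ 9 (mod 37), so λ ≡ 36.
  x = λ² - 25 - 21 = 1296 - 46 ≡ 29; y = λ·(25 - 29) - 32 ≡ 9. → (29, 9)
double: tangent at (29, 9): λ = (3·29² + 6)/(2·9) ≡ 13/18. 18⁻¹ ≡ 35 (mod 37), so λ ≡ 13·35 ≡ 11.
  x = λ² - 29 - 29 = 121 - 58 ≡ 26; y = λ·(29 - 26) - 9 ≡ 24. → (26, 24)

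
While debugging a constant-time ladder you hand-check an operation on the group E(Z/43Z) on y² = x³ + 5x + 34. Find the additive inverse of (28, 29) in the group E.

(28, 14)

-(28, 29) = (28, -29 mod 43) = (28, 14).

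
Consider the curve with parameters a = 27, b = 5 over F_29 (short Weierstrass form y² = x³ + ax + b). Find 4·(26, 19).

Write G = (26, 19).
Repeated addition: build up to 4G.
2G: tangent at (26, 19): λ = (3·26² + 27)/(2·19) ≡ 25/9. 9⁻¹ ≡ 13 (mod 29), so λ ≡ 25·13 ≡ 6.
  x = λ² - 26 - 26 = 36 - 52 ≡ 13; y = λ·(26 - 13) - 19 ≡ 1. → (13, 1)
3G: (13, 1) + (26, 19). λ = (19 - 1)/(26 - 13) ≡ 18/13 mod 29. 13⁻¹ ≡ 9 (mod 29) since 13·9 = 117 ≡ 1, so λ ≡ 17.
  x = λ² - 13 - 26 = 289 - 39 ≡ 18; y = λ·(13 - 18) - 1 ≡ 1. → (18, 1)
4G: (18, 1) + (26, 19). λ = (19 - 1)/(26 - 18) ≡ 18/8 mod 29. 8⁻¹ ≡ 11 (mod 29), so λ ≡ 24.
  x = λ² - 18 - 26 = 576 - 44 ≡ 10; y = λ·(18 - 10) - 1 ≡ 17. → (10, 17)

(10, 17)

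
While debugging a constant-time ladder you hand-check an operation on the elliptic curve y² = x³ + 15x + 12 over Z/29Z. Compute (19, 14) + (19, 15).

The two points share x = 19 and their y-coordinates satisfy 14 + 15 ≡ 0 (mod 29), so they are inverses. Their sum is 𝒪.

O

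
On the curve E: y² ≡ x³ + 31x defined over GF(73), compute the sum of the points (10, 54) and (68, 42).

(10, 54) + (68, 42). λ = (42 - 54)/(68 - 10) ≡ 61/58 mod 73. 58⁻¹ ≡ 34 (mod 73), so λ ≡ 30.
  x = λ² - 10 - 68 = 900 - 78 ≡ 19; y = λ·(10 - 19) - 54 ≡ 41. → (19, 41)

(19, 41)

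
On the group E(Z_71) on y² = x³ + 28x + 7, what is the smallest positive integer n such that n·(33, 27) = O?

4

2P: tangent at (33, 27): λ = (3·33² + 28)/(2·27) ≡ 29/54. 54⁻¹ ≡ 25 (mod 71), so λ ≡ 29·25 ≡ 15.
  x = λ² - 33 - 33 = 225 - 66 ≡ 17; y = λ·(33 - 17) - 27 ≡ 0. → (17, 0)
3P: (17, 0) + (33, 27). λ = (27 - 0)/(33 - 17) ≡ 27/16 mod 71. 16⁻¹ ≡ 40 (mod 71) since 16·40 = 640 ≡ 1, so λ ≡ 15.
  x = λ² - 17 - 33 = 225 - 50 ≡ 33; y = λ·(17 - 33) - 0 ≡ 44. → (33, 44)
4P: (33, 44) + (33, 27): same x and y₁ ≡ -y₂, so the sum is O.
4P = O, so the order is 4.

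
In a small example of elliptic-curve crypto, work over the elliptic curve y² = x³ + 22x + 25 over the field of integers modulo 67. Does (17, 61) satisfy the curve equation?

no

y² = 61² ≡ 36; x³ + 22x + 25 = 5312 ≡ 19 (mod 67). 36 ≠ 19.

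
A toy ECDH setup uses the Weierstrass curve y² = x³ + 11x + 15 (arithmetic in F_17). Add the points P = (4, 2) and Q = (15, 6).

(4, 2) + (15, 6). λ = (6 - 2)/(15 - 4) ≡ 4/11 mod 17. 11⁻¹ ≡ 14 (mod 17), so λ ≡ 5.
  x = λ² - 4 - 15 = 25 - 19 ≡ 6; y = λ·(4 - 6) - 2 ≡ 5. → (6, 5)

(6, 5)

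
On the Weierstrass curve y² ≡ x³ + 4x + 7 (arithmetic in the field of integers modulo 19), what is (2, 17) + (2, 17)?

tangent at (2, 17): λ = (3·2² + 4)/(2·17) ≡ 16/15. 15⁻¹ ≡ 14 (mod 19) since 15·14 = 210 ≡ 1, so λ ≡ 16·14 ≡ 15.
  x = λ² - 2 - 2 = 225 - 4 ≡ 12; y = λ·(2 - 12) - 17 ≡ 4. → (12, 4)

(12, 4)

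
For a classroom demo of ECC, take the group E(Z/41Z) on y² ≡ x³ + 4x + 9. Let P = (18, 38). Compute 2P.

tangent at (18, 38): λ = (3·18² + 4)/(2·38) ≡ 33/35. 35⁻¹ ≡ 34 (mod 41), so λ ≡ 33·34 ≡ 15.
  x = λ² - 18 - 18 = 225 - 36 ≡ 25; y = λ·(18 - 25) - 38 ≡ 21. → (25, 21)

(25, 21)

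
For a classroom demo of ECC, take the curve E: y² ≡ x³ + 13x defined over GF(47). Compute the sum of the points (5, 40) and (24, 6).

(13, 4)

(5, 40) + (24, 6). λ = (6 - 40)/(24 - 5) ≡ 13/19 mod 47. 19⁻¹ ≡ 5 (mod 47), so λ ≡ 18.
  x = λ² - 5 - 24 = 324 - 29 ≡ 13; y = λ·(5 - 13) - 40 ≡ 4. → (13, 4)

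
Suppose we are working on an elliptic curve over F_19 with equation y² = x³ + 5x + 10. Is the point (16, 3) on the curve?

no

y² = 3² ≡ 9; x³ + 5x + 10 = 4186 ≡ 6 (mod 19). 9 ≠ 6.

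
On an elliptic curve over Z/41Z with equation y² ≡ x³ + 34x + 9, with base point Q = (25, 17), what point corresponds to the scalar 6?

Double-and-add on 6 = (110)₂. Start with Q = (25, 17) for the leading 1-bit.
double: tangent at (25, 17): λ = (3·25² + 34)/(2·17) ≡ 23/34. 34⁻¹ ≡ 35 (mod 41), so λ ≡ 23·35 ≡ 26.
  x = λ² - 25 - 25 = 676 - 50 ≡ 11; y = λ·(25 - 11) - 17 ≡ 19. → (11, 19)
add Q: (11, 19) + (25, 17). λ = (17 - 19)/(25 - 11) ≡ 39/14 mod 41. 14⁻¹ ≡ 3 (mod 41) since 14·3 = 42 ≡ 1, so λ ≡ 35.
  x = λ² - 11 - 25 = 1225 - 36 ≡ 0; y = λ·(11 - 0) - 19 ≡ 38. → (0, 38)
double: tangent at (0, 38): λ = (3·0² + 34)/(2·38) ≡ 34/35. 35⁻¹ ≡ 34 (mod 41), so λ ≡ 34·34 ≡ 8.
  x = λ² - 0 - 0 = 64 - 0 ≡ 23; y = λ·(0 - 23) - 38 ≡ 24. → (23, 24)

(23, 24)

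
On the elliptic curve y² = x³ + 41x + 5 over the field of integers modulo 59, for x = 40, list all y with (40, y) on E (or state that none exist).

x³ + 41x + 5 = 65645 ≡ 37 (mod 59).
37 is a non-residue mod 59; no y exists.

none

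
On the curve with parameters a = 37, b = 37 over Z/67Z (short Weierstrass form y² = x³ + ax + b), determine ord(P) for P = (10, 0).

2P: (10, 0) + (10, 0): same x and y₁ ≡ -y₂, so the sum is O.
2P = O, so the order is 2.

2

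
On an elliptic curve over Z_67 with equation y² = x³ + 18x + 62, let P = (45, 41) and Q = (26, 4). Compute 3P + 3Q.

First 3P:
Repeated addition: build up to 3P.
2P: tangent at (45, 41): λ = (3·45² + 18)/(2·41) ≡ 63/15. 15⁻¹ ≡ 9 (mod 67), so λ ≡ 63·9 ≡ 31.
  x = λ² - 45 - 45 = 961 - 90 ≡ 0; y = λ·(45 - 0) - 41 ≡ 14. → (0, 14)
3P: (0, 14) + (45, 41). λ = (41 - 14)/(45 - 0) ≡ 27/45 mod 67. 45⁻¹ ≡ 3 (mod 67), so λ ≡ 14.
  x = λ² - 0 - 45 = 196 - 45 ≡ 17; y = λ·(0 - 17) - 14 ≡ 16. → (17, 16)
3P = (17, 16).
Next 3Q:
Repeated addition: build up to 3Q.
2Q: tangent at (26, 4): λ = (3·26² + 18)/(2·4) ≡ 36/8. 8⁻¹ ≡ 42 (mod 67), so λ ≡ 36·42 ≡ 38.
  x = λ² - 26 - 26 = 1444 - 52 ≡ 52; y = λ·(26 - 52) - 4 ≡ 13. → (52, 13)
3Q: (52, 13) + (26, 4). λ = (4 - 13)/(26 - 52) ≡ 58/41 mod 67. 41⁻¹ ≡ 18 (mod 67), so λ ≡ 39.
  x = λ² - 52 - 26 = 1521 - 78 ≡ 36; y = λ·(52 - 36) - 13 ≡ 8. → (36, 8)
3Q = (36, 8).
Finally 3P + 3Q:
(17, 16) + (36, 8). λ = (8 - 16)/(36 - 17) ≡ 59/19 mod 67. 19⁻¹ ≡ 60 (mod 67), so λ ≡ 56.
  x = λ² - 17 - 36 = 3136 - 53 ≡ 1; y = λ·(17 - 1) - 16 ≡ 9. → (1, 9)

(1, 9)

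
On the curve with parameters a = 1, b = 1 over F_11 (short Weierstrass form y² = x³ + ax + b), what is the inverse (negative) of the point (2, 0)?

-(2, 0) = (2, -0 mod 11) = (2, 0).

(2, 0)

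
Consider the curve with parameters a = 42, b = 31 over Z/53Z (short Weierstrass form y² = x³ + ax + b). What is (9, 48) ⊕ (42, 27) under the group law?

(9, 48) + (42, 27). λ = (27 - 48)/(42 - 9) ≡ 32/33 mod 53. 33⁻¹ ≡ 45 (mod 53), so λ ≡ 9.
  x = λ² - 9 - 42 = 81 - 51 ≡ 30; y = λ·(9 - 30) - 48 ≡ 28. → (30, 28)

(30, 28)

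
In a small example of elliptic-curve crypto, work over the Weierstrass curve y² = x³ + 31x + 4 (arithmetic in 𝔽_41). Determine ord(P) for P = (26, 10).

2P: tangent at (26, 10): λ = (3·26² + 31)/(2·10) ≡ 9/20. 20⁻¹ ≡ 39 (mod 41) since 20·39 = 780 ≡ 1, so λ ≡ 9·39 ≡ 23.
  x = λ² - 26 - 26 = 529 - 52 ≡ 26; y = λ·(26 - 26) - 10 ≡ 31. → (26, 31)
3P: (26, 31) + (26, 10): same x and y₁ ≡ -y₂, so the sum is 𝒪.
3P = 𝒪, so the order is 3.

3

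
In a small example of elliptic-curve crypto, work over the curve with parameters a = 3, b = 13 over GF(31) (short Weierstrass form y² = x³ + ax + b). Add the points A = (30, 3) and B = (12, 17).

(30, 3) + (12, 17). λ = (17 - 3)/(12 - 30) ≡ 14/13 mod 31. 13⁻¹ ≡ 12 (mod 31), so λ ≡ 13.
  x = λ² - 30 - 12 = 169 - 42 ≡ 3; y = λ·(30 - 3) - 3 ≡ 7. → (3, 7)

(3, 7)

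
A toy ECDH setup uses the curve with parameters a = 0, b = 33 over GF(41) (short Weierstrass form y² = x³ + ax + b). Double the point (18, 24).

tangent at (18, 24): λ = (3·18² + 0)/(2·24) ≡ 29/7. 7⁻¹ ≡ 6 (mod 41), so λ ≡ 29·6 ≡ 10.
  x = λ² - 18 - 18 = 100 - 36 ≡ 23; y = λ·(18 - 23) - 24 ≡ 8. → (23, 8)

(23, 8)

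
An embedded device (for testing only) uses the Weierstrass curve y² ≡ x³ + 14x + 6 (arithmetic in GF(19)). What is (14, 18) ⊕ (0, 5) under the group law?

(14, 18) + (0, 5). λ = (5 - 18)/(0 - 14) ≡ 6/5 mod 19. 5⁻¹ ≡ 4 (mod 19), so λ ≡ 5.
  x = λ² - 14 - 0 = 25 - 14 ≡ 11; y = λ·(14 - 11) - 18 ≡ 16. → (11, 16)

(11, 16)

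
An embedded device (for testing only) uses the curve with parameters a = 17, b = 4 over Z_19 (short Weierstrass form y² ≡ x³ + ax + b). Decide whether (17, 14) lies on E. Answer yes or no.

y² = 14² ≡ 6; x³ + 17x + 4 = 5206 ≡ 0 (mod 19). 6 ≠ 0.

no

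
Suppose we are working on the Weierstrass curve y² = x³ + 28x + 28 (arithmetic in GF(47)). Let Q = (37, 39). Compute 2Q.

tangent at (37, 39): λ = (3·37² + 28)/(2·39) ≡ 46/31. 31⁻¹ ≡ 44 (mod 47) since 31·44 = 1364 ≡ 1, so λ ≡ 46·44 ≡ 3.
  x = λ² - 37 - 37 = 9 - 74 ≡ 29; y = λ·(37 - 29) - 39 ≡ 32. → (29, 32)

(29, 32)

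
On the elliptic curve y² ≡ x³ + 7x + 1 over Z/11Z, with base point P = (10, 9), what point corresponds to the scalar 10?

Double-and-add on 10 = (1010)₂. Start with P = (10, 9) for the leading 1-bit.
double: tangent at (10, 9): λ = (3·10² + 7)/(2·9) ≡ 10/7. 7⁻¹ ≡ 8 (mod 11), so λ ≡ 10·8 ≡ 3.
  x = λ² - 10 - 10 = 9 - 20 ≡ 0; y = λ·(10 - 0) - 9 ≡ 10. → (0, 10)
double: tangent at (0, 10): λ = (3·0² + 7)/(2·10) ≡ 7/9. 9⁻¹ ≡ 5 (mod 11) since 9·5 = 45 ≡ 1, so λ ≡ 7·5 ≡ 2.
  x = λ² - 0 - 0 = 4 - 0 ≡ 4; y = λ·(0 - 4) - 10 ≡ 4. → (4, 4)
add P: (4, 4) + (10, 9). λ = (9 - 4)/(10 - 4) ≡ 5/6 mod 11. 6⁻¹ ≡ 2 (mod 11) since 6·2 = 12 ≡ 1, so λ ≡ 10.
  x = λ² - 4 - 10 = 100 - 14 ≡ 9; y = λ·(4 - 9) - 4 ≡ 1. → (9, 1)
double: tangent at (9, 1): λ = (3·9² + 7)/(2·1) ≡ 8/2. 2⁻¹ ≡ 6 (mod 11) since 2·6 = 12 ≡ 1, so λ ≡ 8·6 ≡ 4.
  x = λ² - 9 - 9 = 16 - 18 ≡ 9; y = λ·(9 - 9) - 1 ≡ 10. → (9, 10)

(9, 10)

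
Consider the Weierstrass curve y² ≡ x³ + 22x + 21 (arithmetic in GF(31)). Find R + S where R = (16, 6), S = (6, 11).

(16, 6) + (6, 11). λ = (11 - 6)/(6 - 16) ≡ 5/21 mod 31. 21⁻¹ ≡ 3 (mod 31), so λ ≡ 15.
  x = λ² - 16 - 6 = 225 - 22 ≡ 17; y = λ·(16 - 17) - 6 ≡ 10. → (17, 10)

(17, 10)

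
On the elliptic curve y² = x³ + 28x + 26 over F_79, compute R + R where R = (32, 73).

tangent at (32, 73): λ = (3·32² + 28)/(2·73) ≡ 19/67. 67⁻¹ ≡ 46 (mod 79) since 67·46 = 3082 ≡ 1, so λ ≡ 19·46 ≡ 5.
  x = λ² - 32 - 32 = 25 - 64 ≡ 40; y = λ·(32 - 40) - 73 ≡ 45. → (40, 45)

(40, 45)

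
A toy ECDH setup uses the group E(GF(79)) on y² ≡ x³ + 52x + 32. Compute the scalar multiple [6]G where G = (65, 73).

Double-and-add on 6 = (110)₂. Start with G = (65, 73) for the leading 1-bit.
double: tangent at (65, 73): λ = (3·65² + 52)/(2·73) ≡ 8/67. 67⁻¹ ≡ 46 (mod 79), so λ ≡ 8·46 ≡ 52.
  x = λ² - 65 - 65 = 2704 - 130 ≡ 46; y = λ·(65 - 46) - 73 ≡ 46. → (46, 46)
add G: (46, 46) + (65, 73). λ = (73 - 46)/(65 - 46) ≡ 27/19 mod 79. 19⁻¹ ≡ 25 (mod 79), so λ ≡ 43.
  x = λ² - 46 - 65 = 1849 - 111 ≡ 0; y = λ·(46 - 0) - 46 ≡ 36. → (0, 36)
double: tangent at (0, 36): λ = (3·0² + 52)/(2·36) ≡ 52/72. 72⁻¹ ≡ 45 (mod 79) since 72·45 = 3240 ≡ 1, so λ ≡ 52·45 ≡ 49.
  x = λ² - 0 - 0 = 2401 - 0 ≡ 31; y = λ·(0 - 31) - 36 ≡ 25. → (31, 25)

(31, 25)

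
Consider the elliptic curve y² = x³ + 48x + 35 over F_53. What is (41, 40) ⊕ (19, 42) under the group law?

(41, 40) + (19, 42). λ = (42 - 40)/(19 - 41) ≡ 2/31 mod 53. 31⁻¹ ≡ 12 (mod 53), so λ ≡ 24.
  x = λ² - 41 - 19 = 576 - 60 ≡ 39; y = λ·(41 - 39) - 40 ≡ 8. → (39, 8)

(39, 8)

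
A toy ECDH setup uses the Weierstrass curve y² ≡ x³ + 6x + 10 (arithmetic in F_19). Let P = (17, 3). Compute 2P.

tangent at (17, 3): λ = (3·17² + 6)/(2·3) ≡ 18/6. 6⁻¹ ≡ 16 (mod 19) since 6·16 = 96 ≡ 1, so λ ≡ 18·16 ≡ 3.
  x = λ² - 17 - 17 = 9 - 34 ≡ 13; y = λ·(17 - 13) - 3 ≡ 9. → (13, 9)

(13, 9)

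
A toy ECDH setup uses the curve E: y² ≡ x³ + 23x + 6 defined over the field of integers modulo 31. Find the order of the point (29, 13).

4

2P: tangent at (29, 13): λ = (3·29² + 23)/(2·13) ≡ 4/26. 26⁻¹ ≡ 6 (mod 31), so λ ≡ 4·6 ≡ 24.
  x = λ² - 29 - 29 = 576 - 58 ≡ 22; y = λ·(29 - 22) - 13 ≡ 0. → (22, 0)
3P: (22, 0) + (29, 13). λ = (13 - 0)/(29 - 22) ≡ 13/7 mod 31. 7⁻¹ ≡ 9 (mod 31) since 7·9 = 63 ≡ 1, so λ ≡ 24.
  x = λ² - 22 - 29 = 576 - 51 ≡ 29; y = λ·(22 - 29) - 0 ≡ 18. → (29, 18)
4P: (29, 18) + (29, 13): same x and y₁ ≡ -y₂, so the sum is the point at infinity.
4P = the point at infinity, so the order is 4.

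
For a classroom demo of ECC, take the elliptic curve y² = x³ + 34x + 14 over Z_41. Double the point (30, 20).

tangent at (30, 20): λ = (3·30² + 34)/(2·20) ≡ 28/40. 40⁻¹ ≡ 40 (mod 41), so λ ≡ 28·40 ≡ 13.
  x = λ² - 30 - 30 = 169 - 60 ≡ 27; y = λ·(30 - 27) - 20 ≡ 19. → (27, 19)

(27, 19)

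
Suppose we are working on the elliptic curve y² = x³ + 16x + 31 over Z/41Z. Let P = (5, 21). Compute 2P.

(30, 0)

tangent at (5, 21): λ = (3·5² + 16)/(2·21) ≡ 9/1. 1⁻¹ ≡ 1 (mod 41), so λ ≡ 9·1 ≡ 9.
  x = λ² - 5 - 5 = 81 - 10 ≡ 30; y = λ·(5 - 30) - 21 ≡ 0. → (30, 0)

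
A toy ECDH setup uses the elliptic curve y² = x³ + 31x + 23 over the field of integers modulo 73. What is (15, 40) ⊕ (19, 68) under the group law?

(15, 40) + (19, 68). λ = (68 - 40)/(19 - 15) ≡ 28/4 mod 73. 4⁻¹ ≡ 55 (mod 73), so λ ≡ 7.
  x = λ² - 15 - 19 = 49 - 34 ≡ 15; y = λ·(15 - 15) - 40 ≡ 33. → (15, 33)

(15, 33)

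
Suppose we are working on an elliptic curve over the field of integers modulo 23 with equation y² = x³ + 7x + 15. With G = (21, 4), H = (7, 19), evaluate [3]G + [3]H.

(1, 0)

First 3G:
Repeated addition: build up to 3G.
2G: tangent at (21, 4): λ = (3·21² + 7)/(2·4) ≡ 19/8. 8⁻¹ ≡ 3 (mod 23), so λ ≡ 19·3 ≡ 11.
  x = λ² - 21 - 21 = 121 - 42 ≡ 10; y = λ·(21 - 10) - 4 ≡ 2. → (10, 2)
3G: (10, 2) + (21, 4). λ = (4 - 2)/(21 - 10) ≡ 2/11 mod 23. 11⁻¹ ≡ 21 (mod 23) since 11·21 = 231 ≡ 1, so λ ≡ 19.
  x = λ² - 10 - 21 = 361 - 31 ≡ 8; y = λ·(10 - 8) - 2 ≡ 13. → (8, 13)
3G = (8, 13).
Next 3H:
Repeated addition: build up to 3H.
2H: tangent at (7, 19): λ = (3·7² + 7)/(2·19) ≡ 16/15. 15⁻¹ ≡ 20 (mod 23), so λ ≡ 16·20 ≡ 21.
  x = λ² - 7 - 7 = 441 - 14 ≡ 13; y = λ·(7 - 13) - 19 ≡ 16. → (13, 16)
3H: (13, 16) + (7, 19). λ = (19 - 16)/(7 - 13) ≡ 3/17 mod 23. 17⁻¹ ≡ 19 (mod 23), so λ ≡ 11.
  x = λ² - 13 - 7 = 121 - 20 ≡ 9; y = λ·(13 - 9) - 16 ≡ 5. → (9, 5)
3H = (9, 5).
Finally 3G + 3H:
(8, 13) + (9, 5). λ = (5 - 13)/(9 - 8) ≡ 15/1 mod 23. 1⁻¹ ≡ 1 (mod 23), so λ ≡ 15.
  x = λ² - 8 - 9 = 225 - 17 ≡ 1; y = λ·(8 - 1) - 13 ≡ 0. → (1, 0)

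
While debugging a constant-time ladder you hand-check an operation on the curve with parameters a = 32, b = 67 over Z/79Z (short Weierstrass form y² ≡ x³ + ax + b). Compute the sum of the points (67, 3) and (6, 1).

(46, 21)

(67, 3) + (6, 1). λ = (1 - 3)/(6 - 67) ≡ 77/18 mod 79. 18⁻¹ ≡ 22 (mod 79) since 18·22 = 396 ≡ 1, so λ ≡ 35.
  x = λ² - 67 - 6 = 1225 - 73 ≡ 46; y = λ·(67 - 46) - 3 ≡ 21. → (46, 21)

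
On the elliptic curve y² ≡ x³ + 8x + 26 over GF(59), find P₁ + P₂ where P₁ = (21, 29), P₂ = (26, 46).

(33, 1)

(21, 29) + (26, 46). λ = (46 - 29)/(26 - 21) ≡ 17/5 mod 59. 5⁻¹ ≡ 12 (mod 59) since 5·12 = 60 ≡ 1, so λ ≡ 27.
  x = λ² - 21 - 26 = 729 - 47 ≡ 33; y = λ·(21 - 33) - 29 ≡ 1. → (33, 1)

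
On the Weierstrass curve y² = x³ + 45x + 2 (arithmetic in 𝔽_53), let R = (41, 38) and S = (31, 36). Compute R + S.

(51, 13)

(41, 38) + (31, 36). λ = (36 - 38)/(31 - 41) ≡ 51/43 mod 53. 43⁻¹ ≡ 37 (mod 53) since 43·37 = 1591 ≡ 1, so λ ≡ 32.
  x = λ² - 41 - 31 = 1024 - 72 ≡ 51; y = λ·(41 - 51) - 38 ≡ 13. → (51, 13)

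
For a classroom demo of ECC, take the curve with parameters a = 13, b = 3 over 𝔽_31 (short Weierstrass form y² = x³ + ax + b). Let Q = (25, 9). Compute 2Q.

tangent at (25, 9): λ = (3·25² + 13)/(2·9) ≡ 28/18. 18⁻¹ ≡ 19 (mod 31), so λ ≡ 28·19 ≡ 5.
  x = λ² - 25 - 25 = 25 - 50 ≡ 6; y = λ·(25 - 6) - 9 ≡ 24. → (6, 24)

(6, 24)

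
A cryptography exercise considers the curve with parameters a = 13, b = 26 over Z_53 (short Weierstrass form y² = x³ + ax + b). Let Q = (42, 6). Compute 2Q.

tangent at (42, 6): λ = (3·42² + 13)/(2·6) ≡ 5/12. 12⁻¹ ≡ 31 (mod 53) since 12·31 = 372 ≡ 1, so λ ≡ 5·31 ≡ 49.
  x = λ² - 42 - 42 = 2401 - 84 ≡ 38; y = λ·(42 - 38) - 6 ≡ 31. → (38, 31)

(38, 31)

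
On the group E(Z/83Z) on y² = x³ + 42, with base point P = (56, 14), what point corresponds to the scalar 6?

Repeated addition: build up to 6P.
2P: tangent at (56, 14): λ = (3·56² + 0)/(2·14) ≡ 29/28. 28⁻¹ ≡ 3 (mod 83) since 28·3 = 84 ≡ 1, so λ ≡ 29·3 ≡ 4.
  x = λ² - 56 - 56 = 16 - 112 ≡ 70; y = λ·(56 - 70) - 14 ≡ 13. → (70, 13)
3P: (70, 13) + (56, 14). λ = (14 - 13)/(56 - 70) ≡ 1/69 mod 83. 69⁻¹ ≡ 77 (mod 83), so λ ≡ 77.
  x = λ² - 70 - 56 = 5929 - 126 ≡ 76; y = λ·(70 - 76) - 13 ≡ 23. → (76, 23)
4P: (76, 23) + (56, 14). λ = (14 - 23)/(56 - 76) ≡ 74/63 mod 83. 63⁻¹ ≡ 29 (mod 83), so λ ≡ 71.
  x = λ² - 76 - 56 = 5041 - 132 ≡ 12; y = λ·(76 - 12) - 23 ≡ 39. → (12, 39)
5P: (12, 39) + (56, 14). λ = (14 - 39)/(56 - 12) ≡ 58/44 mod 83. 44⁻¹ ≡ 17 (mod 83) since 44·17 = 748 ≡ 1, so λ ≡ 73.
  x = λ² - 12 - 56 = 5329 - 68 ≡ 32; y = λ·(12 - 32) - 39 ≡ 78. → (32, 78)
6P: (32, 78) + (56, 14). λ = (14 - 78)/(56 - 32) ≡ 19/24 mod 83. 24⁻¹ ≡ 45 (mod 83), so λ ≡ 25.
  x = λ² - 32 - 56 = 625 - 88 ≡ 39; y = λ·(32 - 39) - 78 ≡ 79. → (39, 79)

(39, 79)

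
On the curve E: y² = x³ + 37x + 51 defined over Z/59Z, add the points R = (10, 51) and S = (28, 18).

(10, 51) + (28, 18). λ = (18 - 51)/(28 - 10) ≡ 26/18 mod 59. 18⁻¹ ≡ 23 (mod 59), so λ ≡ 8.
  x = λ² - 10 - 28 = 64 - 38 ≡ 26; y = λ·(10 - 26) - 51 ≡ 57. → (26, 57)

(26, 57)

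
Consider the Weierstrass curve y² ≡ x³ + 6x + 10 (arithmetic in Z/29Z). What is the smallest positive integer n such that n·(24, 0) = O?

2P: (24, 0) + (24, 0): same x and y₁ ≡ -y₂, so the sum is O.
2P = O, so the order is 2.

2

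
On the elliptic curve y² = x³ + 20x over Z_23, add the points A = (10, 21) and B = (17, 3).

(12, 17)

(10, 21) + (17, 3). λ = (3 - 21)/(17 - 10) ≡ 5/7 mod 23. 7⁻¹ ≡ 10 (mod 23), so λ ≡ 4.
  x = λ² - 10 - 17 = 16 - 27 ≡ 12; y = λ·(10 - 12) - 21 ≡ 17. → (12, 17)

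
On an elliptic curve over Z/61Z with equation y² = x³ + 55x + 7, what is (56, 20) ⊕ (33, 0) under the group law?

(13, 28)

(56, 20) + (33, 0). λ = (0 - 20)/(33 - 56) ≡ 41/38 mod 61. 38⁻¹ ≡ 53 (mod 61) since 38·53 = 2014 ≡ 1, so λ ≡ 38.
  x = λ² - 56 - 33 = 1444 - 89 ≡ 13; y = λ·(56 - 13) - 20 ≡ 28. → (13, 28)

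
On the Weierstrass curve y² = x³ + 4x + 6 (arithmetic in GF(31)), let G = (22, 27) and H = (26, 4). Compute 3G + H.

(30, 30)

First 3G:
Repeated addition: build up to 3G.
2G: tangent at (22, 27): λ = (3·22² + 4)/(2·27) ≡ 30/23. 23⁻¹ ≡ 27 (mod 31), so λ ≡ 30·27 ≡ 4.
  x = λ² - 22 - 22 = 16 - 44 ≡ 3; y = λ·(22 - 3) - 27 ≡ 18. → (3, 18)
3G: (3, 18) + (22, 27). λ = (27 - 18)/(22 - 3) ≡ 9/19 mod 31. 19⁻¹ ≡ 18 (mod 31), so λ ≡ 7.
  x = λ² - 3 - 22 = 49 - 25 ≡ 24; y = λ·(3 - 24) - 18 ≡ 21. → (24, 21)
3G = (24, 21).
Finally 3G + H:
(24, 21) + (26, 4). λ = (4 - 21)/(26 - 24) ≡ 14/2 mod 31. 2⁻¹ ≡ 16 (mod 31) since 2·16 = 32 ≡ 1, so λ ≡ 7.
  x = λ² - 24 - 26 = 49 - 50 ≡ 30; y = λ·(24 - 30) - 21 ≡ 30. → (30, 30)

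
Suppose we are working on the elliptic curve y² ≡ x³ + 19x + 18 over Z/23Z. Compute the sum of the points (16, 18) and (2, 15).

(16, 18) + (2, 15). λ = (15 - 18)/(2 - 16) ≡ 20/9 mod 23. 9⁻¹ ≡ 18 (mod 23), so λ ≡ 15.
  x = λ² - 16 - 2 = 225 - 18 ≡ 0; y = λ·(16 - 0) - 18 ≡ 15. → (0, 15)

(0, 15)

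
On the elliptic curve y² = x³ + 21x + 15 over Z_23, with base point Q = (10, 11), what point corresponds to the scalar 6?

Repeated addition: build up to 6Q.
2Q: tangent at (10, 11): λ = (3·10² + 21)/(2·11) ≡ 22/22. 22⁻¹ ≡ 22 (mod 23), so λ ≡ 22·22 ≡ 1.
  x = λ² - 10 - 10 = 1 - 20 ≡ 4; y = λ·(10 - 4) - 11 ≡ 18. → (4, 18)
3Q: (4, 18) + (10, 11). λ = (11 - 18)/(10 - 4) ≡ 16/6 mod 23. 6⁻¹ ≡ 4 (mod 23), so λ ≡ 18.
  x = λ² - 4 - 10 = 324 - 14 ≡ 11; y = λ·(4 - 11) - 18 ≡ 17. → (11, 17)
4Q: (11, 17) + (10, 11). λ = (11 - 17)/(10 - 11) ≡ 17/22 mod 23. 22⁻¹ ≡ 22 (mod 23) since 22·22 = 484 ≡ 1, so λ ≡ 6.
  x = λ² - 11 - 10 = 36 - 21 ≡ 15; y = λ·(11 - 15) - 17 ≡ 5. → (15, 5)
5Q: (15, 5) + (10, 11). λ = (11 - 5)/(10 - 15) ≡ 6/18 mod 23. 18⁻¹ ≡ 9 (mod 23), so λ ≡ 8.
  x = λ² - 15 - 10 = 64 - 25 ≡ 16; y = λ·(15 - 16) - 5 ≡ 10. → (16, 10)
6Q: (16, 10) + (10, 11). λ = (11 - 10)/(10 - 16) ≡ 1/17 mod 23. 17⁻¹ ≡ 19 (mod 23), so λ ≡ 19.
  x = λ² - 16 - 10 = 361 - 26 ≡ 13; y = λ·(16 - 13) - 10 ≡ 1. → (13, 1)

(13, 1)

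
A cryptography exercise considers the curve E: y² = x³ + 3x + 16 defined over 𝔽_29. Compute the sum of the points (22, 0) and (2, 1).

(22, 0) + (2, 1). λ = (1 - 0)/(2 - 22) ≡ 1/9 mod 29. 9⁻¹ ≡ 13 (mod 29), so λ ≡ 13.
  x = λ² - 22 - 2 = 169 - 24 ≡ 0; y = λ·(22 - 0) - 0 ≡ 25. → (0, 25)

(0, 25)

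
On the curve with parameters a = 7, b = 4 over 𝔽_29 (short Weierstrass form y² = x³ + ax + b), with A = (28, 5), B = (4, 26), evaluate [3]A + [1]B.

First 3A:
Repeated addition: build up to 3A.
2A: tangent at (28, 5): λ = (3·28² + 7)/(2·5) ≡ 10/10. 10⁻¹ ≡ 3 (mod 29), so λ ≡ 10·3 ≡ 1.
  x = λ² - 28 - 28 = 1 - 56 ≡ 3; y = λ·(28 - 3) - 5 ≡ 20. → (3, 20)
3A: (3, 20) + (28, 5). λ = (5 - 20)/(28 - 3) ≡ 14/25 mod 29. 25⁻¹ ≡ 7 (mod 29), so λ ≡ 11.
  x = λ² - 3 - 28 = 121 - 31 ≡ 3; y = λ·(3 - 3) - 20 ≡ 9. → (3, 9)
3A = (3, 9).
Finally 3A + B:
(3, 9) + (4, 26). λ = (26 - 9)/(4 - 3) ≡ 17/1 mod 29. 1⁻¹ ≡ 1 (mod 29) since 1·1 = 1 ≡ 1, so λ ≡ 17.
  x = λ² - 3 - 4 = 289 - 7 ≡ 21; y = λ·(3 - 21) - 9 ≡ 4. → (21, 4)

(21, 4)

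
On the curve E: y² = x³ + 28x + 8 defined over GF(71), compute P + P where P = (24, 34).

tangent at (24, 34): λ = (3·24² + 28)/(2·34) ≡ 52/68. 68⁻¹ ≡ 47 (mod 71) since 68·47 = 3196 ≡ 1, so λ ≡ 52·47 ≡ 30.
  x = λ² - 24 - 24 = 900 - 48 ≡ 0; y = λ·(24 - 0) - 34 ≡ 47. → (0, 47)

(0, 47)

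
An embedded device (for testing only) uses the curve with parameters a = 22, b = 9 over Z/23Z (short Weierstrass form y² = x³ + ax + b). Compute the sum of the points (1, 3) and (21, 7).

(1, 3) + (21, 7). λ = (7 - 3)/(21 - 1) ≡ 4/20 mod 23. 20⁻¹ ≡ 15 (mod 23), so λ ≡ 14.
  x = λ² - 1 - 21 = 196 - 22 ≡ 13; y = λ·(1 - 13) - 3 ≡ 13. → (13, 13)

(13, 13)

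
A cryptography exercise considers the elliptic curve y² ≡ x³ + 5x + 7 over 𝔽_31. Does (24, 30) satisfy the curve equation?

y² = 30² ≡ 1; x³ + 5x + 7 = 13951 ≡ 1 (mod 31). 1 = 1.

yes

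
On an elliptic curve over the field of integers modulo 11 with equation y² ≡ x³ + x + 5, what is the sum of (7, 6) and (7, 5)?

O

The two points share x = 7 and their y-coordinates satisfy 6 + 5 ≡ 0 (mod 11), so they are inverses. Their sum is 𝒪.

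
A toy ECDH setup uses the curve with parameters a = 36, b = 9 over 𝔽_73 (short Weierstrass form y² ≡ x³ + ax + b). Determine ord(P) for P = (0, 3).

4

2P: tangent at (0, 3): λ = (3·0² + 36)/(2·3) ≡ 36/6. 6⁻¹ ≡ 61 (mod 73), so λ ≡ 36·61 ≡ 6.
  x = λ² - 0 - 0 = 36 - 0 ≡ 36; y = λ·(0 - 36) - 3 ≡ 0. → (36, 0)
3P: (36, 0) + (0, 3). λ = (3 - 0)/(0 - 36) ≡ 3/37 mod 73. 37⁻¹ ≡ 2 (mod 73), so λ ≡ 6.
  x = λ² - 36 - 0 = 36 - 36 ≡ 0; y = λ·(36 - 0) - 0 ≡ 70. → (0, 70)
4P: (0, 70) + (0, 3): same x and y₁ ≡ -y₂, so the sum is ∞.
4P = ∞, so the order is 4.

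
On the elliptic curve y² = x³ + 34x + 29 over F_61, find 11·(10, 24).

(4, 30)

Write P = (10, 24).
Repeated addition: build up to 11P.
2P: tangent at (10, 24): λ = (3·10² + 34)/(2·24) ≡ 29/48. 48⁻¹ ≡ 14 (mod 61), so λ ≡ 29·14 ≡ 40.
  x = λ² - 10 - 10 = 1600 - 20 ≡ 55; y = λ·(10 - 55) - 24 ≡ 6. → (55, 6)
3P: (55, 6) + (10, 24). λ = (24 - 6)/(10 - 55) ≡ 18/16 mod 61. 16⁻¹ ≡ 42 (mod 61) since 16·42 = 672 ≡ 1, so λ ≡ 24.
  x = λ² - 55 - 10 = 576 - 65 ≡ 23; y = λ·(55 - 23) - 6 ≡ 30. → (23, 30)
4P: (23, 30) + (10, 24). λ = (24 - 30)/(10 - 23) ≡ 55/48 mod 61. 48⁻¹ ≡ 14 (mod 61), so λ ≡ 38.
  x = λ² - 23 - 10 = 1444 - 33 ≡ 8; y = λ·(23 - 8) - 30 ≡ 52. → (8, 52)
5P: (8, 52) + (10, 24). λ = (24 - 52)/(10 - 8) ≡ 33/2 mod 61. 2⁻¹ ≡ 31 (mod 61), so λ ≡ 47.
  x = λ² - 8 - 10 = 2209 - 18 ≡ 56; y = λ·(8 - 56) - 52 ≡ 10. → (56, 10)
6P: (56, 10) + (10, 24). λ = (24 - 10)/(10 - 56) ≡ 14/15 mod 61. 15⁻¹ ≡ 57 (mod 61), so λ ≡ 5.
  x = λ² - 56 - 10 = 25 - 66 ≡ 20; y = λ·(56 - 20) - 10 ≡ 48. → (20, 48)
7P: (20, 48) + (10, 24). λ = (24 - 48)/(10 - 20) ≡ 37/51 mod 61. 51⁻¹ ≡ 6 (mod 61), so λ ≡ 39.
  x = λ² - 20 - 10 = 1521 - 30 ≡ 27; y = λ·(20 - 27) - 48 ≡ 45. → (27, 45)
8P: (27, 45) + (10, 24). λ = (24 - 45)/(10 - 27) ≡ 40/44 mod 61. 44⁻¹ ≡ 43 (mod 61), so λ ≡ 12.
  x = λ² - 27 - 10 = 144 - 37 ≡ 46; y = λ·(27 - 46) - 45 ≡ 32. → (46, 32)
9P: (46, 32) + (10, 24). λ = (24 - 32)/(10 - 46) ≡ 53/25 mod 61. 25⁻¹ ≡ 22 (mod 61) since 25·22 = 550 ≡ 1, so λ ≡ 7.
  x = λ² - 46 - 10 = 49 - 56 ≡ 54; y = λ·(46 - 54) - 32 ≡ 34. → (54, 34)
10P: (54, 34) + (10, 24). λ = (24 - 34)/(10 - 54) ≡ 51/17 mod 61. 17⁻¹ ≡ 18 (mod 61) since 17·18 = 306 ≡ 1, so λ ≡ 3.
  x = λ² - 54 - 10 = 9 - 64 ≡ 6; y = λ·(54 - 6) - 34 ≡ 49. → (6, 49)
11P: (6, 49) + (10, 24). λ = (24 - 49)/(10 - 6) ≡ 36/4 mod 61. 4⁻¹ ≡ 46 (mod 61) since 4·46 = 184 ≡ 1, so λ ≡ 9.
  x = λ² - 6 - 10 = 81 - 16 ≡ 4; y = λ·(6 - 4) - 49 ≡ 30. → (4, 30)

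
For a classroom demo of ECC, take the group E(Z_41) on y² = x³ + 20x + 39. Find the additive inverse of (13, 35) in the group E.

-(13, 35) = (13, -35 mod 41) = (13, 6).

(13, 6)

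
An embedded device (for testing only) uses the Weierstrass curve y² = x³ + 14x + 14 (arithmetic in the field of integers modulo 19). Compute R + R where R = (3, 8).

tangent at (3, 8): λ = (3·3² + 14)/(2·8) ≡ 3/16. 16⁻¹ ≡ 6 (mod 19), so λ ≡ 3·6 ≡ 18.
  x = λ² - 3 - 3 = 324 - 6 ≡ 14; y = λ·(3 - 14) - 8 ≡ 3. → (14, 3)

(14, 3)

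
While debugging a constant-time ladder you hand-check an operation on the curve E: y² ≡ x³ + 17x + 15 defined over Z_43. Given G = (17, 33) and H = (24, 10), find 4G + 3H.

First 4G:
Double-and-add on 4 = (100)₂. Start with G = (17, 33) for the leading 1-bit.
double: tangent at (17, 33): λ = (3·17² + 17)/(2·33) ≡ 24/23. 23⁻¹ ≡ 15 (mod 43) since 23·15 = 345 ≡ 1, so λ ≡ 24·15 ≡ 16.
  x = λ² - 17 - 17 = 256 - 34 ≡ 7; y = λ·(17 - 7) - 33 ≡ 41. → (7, 41)
double: tangent at (7, 41): λ = (3·7² + 17)/(2·41) ≡ 35/39. 39⁻¹ ≡ 32 (mod 43), so λ ≡ 35·32 ≡ 2.
  x = λ² - 7 - 7 = 4 - 14 ≡ 33; y = λ·(7 - 33) - 41 ≡ 36. → (33, 36)
4G = (33, 36).
Next 3H:
Repeated addition: build up to 3H.
2H: tangent at (24, 10): λ = (3·24² + 17)/(2·10) ≡ 25/20. 20⁻¹ ≡ 28 (mod 43), so λ ≡ 25·28 ≡ 12.
  x = λ² - 24 - 24 = 144 - 48 ≡ 10; y = λ·(24 - 10) - 10 ≡ 29. → (10, 29)
3H: (10, 29) + (24, 10). λ = (10 - 29)/(24 - 10) ≡ 24/14 mod 43. 14⁻¹ ≡ 40 (mod 43), so λ ≡ 14.
  x = λ² - 10 - 24 = 196 - 34 ≡ 33; y = λ·(10 - 33) - 29 ≡ 36. → (33, 36)
3H = (33, 36).
Finally 4G + 3H:
tangent at (33, 36): λ = (3·33² + 17)/(2·36) ≡ 16/29. 29⁻¹ ≡ 3 (mod 43), so λ ≡ 16·3 ≡ 5.
  x = λ² - 33 - 33 = 25 - 66 ≡ 2; y = λ·(33 - 2) - 36 ≡ 33. → (2, 33)

(2, 33)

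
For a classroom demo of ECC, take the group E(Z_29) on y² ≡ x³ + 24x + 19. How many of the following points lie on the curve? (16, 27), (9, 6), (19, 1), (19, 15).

2

(16, 27): 27² ≡ 4, rhs ≡ 4 → on.
(9, 6): 6² ≡ 7, rhs ≡ 7 → on.
(19, 1): 1² ≡ 1, rhs ≡ 26 → off.
(19, 15): 15² ≡ 22, rhs ≡ 26 → off.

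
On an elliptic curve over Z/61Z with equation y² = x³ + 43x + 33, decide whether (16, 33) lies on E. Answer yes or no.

y² = 33² ≡ 52; x³ + 43x + 33 = 4817 ≡ 59 (mod 61). 52 ≠ 59.

no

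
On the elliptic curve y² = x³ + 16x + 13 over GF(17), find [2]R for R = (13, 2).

tangent at (13, 2): λ = (3·13² + 16)/(2·2) ≡ 13/4. 4⁻¹ ≡ 13 (mod 17) since 4·13 = 52 ≡ 1, so λ ≡ 13·13 ≡ 16.
  x = λ² - 13 - 13 = 256 - 26 ≡ 9; y = λ·(13 - 9) - 2 ≡ 11. → (9, 11)

(9, 11)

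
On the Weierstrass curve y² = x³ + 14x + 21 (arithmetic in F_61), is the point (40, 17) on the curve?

no

y² = 17² ≡ 45; x³ + 14x + 21 = 64581 ≡ 43 (mod 61). 45 ≠ 43.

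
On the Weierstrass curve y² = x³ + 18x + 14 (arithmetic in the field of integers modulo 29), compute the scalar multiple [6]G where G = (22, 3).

Double-and-add on 6 = (110)₂. Start with G = (22, 3) for the leading 1-bit.
double: tangent at (22, 3): λ = (3·22² + 18)/(2·3) ≡ 20/6. 6⁻¹ ≡ 5 (mod 29) since 6·5 = 30 ≡ 1, so λ ≡ 20·5 ≡ 13.
  x = λ² - 22 - 22 = 169 - 44 ≡ 9; y = λ·(22 - 9) - 3 ≡ 21. → (9, 21)
add G: (9, 21) + (22, 3). λ = (3 - 21)/(22 - 9) ≡ 11/13 mod 29. 13⁻¹ ≡ 9 (mod 29), so λ ≡ 12.
  x = λ² - 9 - 22 = 144 - 31 ≡ 26; y = λ·(9 - 26) - 21 ≡ 7. → (26, 7)
double: tangent at (26, 7): λ = (3·26² + 18)/(2·7) ≡ 16/14. 14⁻¹ ≡ 27 (mod 29) since 14·27 = 378 ≡ 1, so λ ≡ 16·27 ≡ 26.
  x = λ² - 26 - 26 = 676 - 52 ≡ 15; y = λ·(26 - 15) - 7 ≡ 18. → (15, 18)

(15, 18)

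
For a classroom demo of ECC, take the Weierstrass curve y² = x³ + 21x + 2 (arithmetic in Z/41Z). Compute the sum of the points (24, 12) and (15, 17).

(24, 12) + (15, 17). λ = (17 - 12)/(15 - 24) ≡ 5/32 mod 41. 32⁻¹ ≡ 9 (mod 41), so λ ≡ 4.
  x = λ² - 24 - 15 = 16 - 39 ≡ 18; y = λ·(24 - 18) - 12 ≡ 12. → (18, 12)

(18, 12)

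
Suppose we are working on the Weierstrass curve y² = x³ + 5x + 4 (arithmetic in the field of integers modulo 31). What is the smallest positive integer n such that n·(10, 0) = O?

2

2P: (10, 0) + (10, 0): same x and y₁ ≡ -y₂, so the sum is O.
2P = O, so the order is 2.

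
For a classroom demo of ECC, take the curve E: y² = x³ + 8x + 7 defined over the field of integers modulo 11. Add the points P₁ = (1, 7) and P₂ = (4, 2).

(10, 8)

(1, 7) + (4, 2). λ = (2 - 7)/(4 - 1) ≡ 6/3 mod 11. 3⁻¹ ≡ 4 (mod 11) since 3·4 = 12 ≡ 1, so λ ≡ 2.
  x = λ² - 1 - 4 = 4 - 5 ≡ 10; y = λ·(1 - 10) - 7 ≡ 8. → (10, 8)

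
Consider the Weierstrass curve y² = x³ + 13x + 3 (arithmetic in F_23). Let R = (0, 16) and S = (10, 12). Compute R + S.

(15, 13)

(0, 16) + (10, 12). λ = (12 - 16)/(10 - 0) ≡ 19/10 mod 23. 10⁻¹ ≡ 7 (mod 23) since 10·7 = 70 ≡ 1, so λ ≡ 18.
  x = λ² - 0 - 10 = 324 - 10 ≡ 15; y = λ·(0 - 15) - 16 ≡ 13. → (15, 13)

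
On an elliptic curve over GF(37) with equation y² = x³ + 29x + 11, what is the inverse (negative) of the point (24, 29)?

(24, 8)

-(24, 29) = (24, -29 mod 37) = (24, 8).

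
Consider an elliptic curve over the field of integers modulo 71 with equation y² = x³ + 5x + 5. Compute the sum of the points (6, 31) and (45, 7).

(25, 8)

(6, 31) + (45, 7). λ = (7 - 31)/(45 - 6) ≡ 47/39 mod 71. 39⁻¹ ≡ 51 (mod 71), so λ ≡ 54.
  x = λ² - 6 - 45 = 2916 - 51 ≡ 25; y = λ·(6 - 25) - 31 ≡ 8. → (25, 8)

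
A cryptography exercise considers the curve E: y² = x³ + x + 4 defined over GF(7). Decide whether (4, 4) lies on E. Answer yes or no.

y² = 4² ≡ 2; x³ + 1x + 4 = 72 ≡ 2 (mod 7). 2 = 2.

yes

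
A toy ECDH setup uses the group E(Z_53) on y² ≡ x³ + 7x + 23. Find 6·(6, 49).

Write Q = (6, 49).
Double-and-add on 6 = (110)₂. Start with Q = (6, 49) for the leading 1-bit.
double: tangent at (6, 49): λ = (3·6² + 7)/(2·49) ≡ 9/45. 45⁻¹ ≡ 33 (mod 53) since 45·33 = 1485 ≡ 1, so λ ≡ 9·33 ≡ 32.
  x = λ² - 6 - 6 = 1024 - 12 ≡ 5; y = λ·(6 - 5) - 49 ≡ 36. → (5, 36)
add Q: (5, 36) + (6, 49). λ = (49 - 36)/(6 - 5) ≡ 13/1 mod 53. 1⁻¹ ≡ 1 (mod 53), so λ ≡ 13.
  x = λ² - 5 - 6 = 169 - 11 ≡ 52; y = λ·(5 - 52) - 36 ≡ 42. → (52, 42)
double: tangent at (52, 42): λ = (3·52² + 7)/(2·42) ≡ 10/31. 31⁻¹ ≡ 12 (mod 53), so λ ≡ 10·12 ≡ 14.
  x = λ² - 52 - 52 = 196 - 104 ≡ 39; y = λ·(52 - 39) - 42 ≡ 34. → (39, 34)

(39, 34)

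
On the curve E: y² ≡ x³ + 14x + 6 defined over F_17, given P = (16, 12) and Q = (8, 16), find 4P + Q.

(15, 15)

First 4P:
Double-and-add on 4 = (100)₂. Start with P = (16, 12) for the leading 1-bit.
double: tangent at (16, 12): λ = (3·16² + 14)/(2·12) ≡ 0/7. 7⁻¹ ≡ 5 (mod 17), so λ ≡ 0·5 ≡ 0.
  x = λ² - 16 - 16 = 0 - 32 ≡ 2; y = λ·(16 - 2) - 12 ≡ 5. → (2, 5)
double: tangent at (2, 5): λ = (3·2² + 14)/(2·5) ≡ 9/10. 10⁻¹ ≡ 12 (mod 17), so λ ≡ 9·12 ≡ 6.
  x = λ² - 2 - 2 = 36 - 4 ≡ 15; y = λ·(2 - 15) - 5 ≡ 2. → (15, 2)
4P = (15, 2).
Finally 4P + Q:
(15, 2) + (8, 16). λ = (16 - 2)/(8 - 15) ≡ 14/10 mod 17. 10⁻¹ ≡ 12 (mod 17), so λ ≡ 15.
  x = λ² - 15 - 8 = 225 - 23 ≡ 15; y = λ·(15 - 15) - 2 ≡ 15. → (15, 15)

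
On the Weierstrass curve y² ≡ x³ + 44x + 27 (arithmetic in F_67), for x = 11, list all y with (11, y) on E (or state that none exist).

x³ + 44x + 27 = 1842 ≡ 33 (mod 67).
Square roots of 33 mod 67: 10 and 57 (since 10² = 100 ≡ 33).

10, 57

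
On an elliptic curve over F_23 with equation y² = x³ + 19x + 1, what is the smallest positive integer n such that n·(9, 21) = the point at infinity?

10

2P: tangent at (9, 21): λ = (3·9² + 19)/(2·21) ≡ 9/19. 19⁻¹ ≡ 17 (mod 23), so λ ≡ 9·17 ≡ 15.
  x = λ² - 9 - 9 = 225 - 18 ≡ 0; y = λ·(9 - 0) - 21 ≡ 22. → (0, 22)
3P: (0, 22) + (9, 21). λ = (21 - 22)/(9 - 0) ≡ 22/9 mod 23. 9⁻¹ ≡ 18 (mod 23), so λ ≡ 5.
  x = λ² - 0 - 9 = 25 - 9 ≡ 16; y = λ·(0 - 16) - 22 ≡ 13. → (16, 13)
4P: (16, 13) + (9, 21). λ = (21 - 13)/(9 - 16) ≡ 8/16 mod 23. 16⁻¹ ≡ 13 (mod 23), so λ ≡ 12.
  x = λ² - 16 - 9 = 144 - 25 ≡ 4; y = λ·(16 - 4) - 13 ≡ 16. → (4, 16)
5P: (4, 16) + (9, 21). λ = (21 - 16)/(9 - 4) ≡ 5/5 mod 23. 5⁻¹ ≡ 14 (mod 23) since 5·14 = 70 ≡ 1, so λ ≡ 1.
  x = λ² - 4 - 9 = 1 - 13 ≡ 11; y = λ·(4 - 11) - 16 ≡ 0. → (11, 0)
6P: (11, 0) + (9, 21). λ = (21 - 0)/(9 - 11) ≡ 21/21 mod 23. 21⁻¹ ≡ 11 (mod 23) since 21·11 = 231 ≡ 1, so λ ≡ 1.
  x = λ² - 11 - 9 = 1 - 20 ≡ 4; y = λ·(11 - 4) - 0 ≡ 7. → (4, 7)
7P: (4, 7) + (9, 21). λ = (21 - 7)/(9 - 4) ≡ 14/5 mod 23. 5⁻¹ ≡ 14 (mod 23) since 5·14 = 70 ≡ 1, so λ ≡ 12.
  x = λ² - 4 - 9 = 144 - 13 ≡ 16; y = λ·(4 - 16) - 7 ≡ 10. → (16, 10)
8P: (16, 10) + (9, 21). λ = (21 - 10)/(9 - 16) ≡ 11/16 mod 23. 16⁻¹ ≡ 13 (mod 23) since 16·13 = 208 ≡ 1, so λ ≡ 5.
  x = λ² - 16 - 9 = 25 - 25 ≡ 0; y = λ·(16 - 0) - 10 ≡ 1. → (0, 1)
9P: (0, 1) + (9, 21). λ = (21 - 1)/(9 - 0) ≡ 20/9 mod 23. 9⁻¹ ≡ 18 (mod 23) since 9·18 = 162 ≡ 1, so λ ≡ 15.
  x = λ² - 0 - 9 = 225 - 9 ≡ 9; y = λ·(0 - 9) - 1 ≡ 2. → (9, 2)
10P: (9, 2) + (9, 21): same x and y₁ ≡ -y₂, so the sum is the point at infinity.
10P = the point at infinity, so the order is 10.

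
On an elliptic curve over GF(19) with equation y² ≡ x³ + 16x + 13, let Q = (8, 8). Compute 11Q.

Double-and-add on 11 = (1011)₂. Start with Q = (8, 8) for the leading 1-bit.
double: tangent at (8, 8): λ = (3·8² + 16)/(2·8) ≡ 18/16. 16⁻¹ ≡ 6 (mod 19), so λ ≡ 18·6 ≡ 13.
  x = λ² - 8 - 8 = 169 - 16 ≡ 1; y = λ·(8 - 1) - 8 ≡ 7. → (1, 7)
double: tangent at (1, 7): λ = (3·1² + 16)/(2·7) ≡ 0/14. 14⁻¹ ≡ 15 (mod 19), so λ ≡ 0·15 ≡ 0.
  x = λ² - 1 - 1 = 0 - 2 ≡ 17; y = λ·(1 - 17) - 7 ≡ 12. → (17, 12)
add Q: (17, 12) + (8, 8). λ = (8 - 12)/(8 - 17) ≡ 15/10 mod 19. 10⁻¹ ≡ 2 (mod 19) since 10·2 = 20 ≡ 1, so λ ≡ 11.
  x = λ² - 17 - 8 = 121 - 25 ≡ 1; y = λ·(17 - 1) - 12 ≡ 12. → (1, 12)
double: tangent at (1, 12): λ = (3·1² + 16)/(2·12) ≡ 0/5. 5⁻¹ ≡ 4 (mod 19), so λ ≡ 0·4 ≡ 0.
  x = λ² - 1 - 1 = 0 - 2 ≡ 17; y = λ·(1 - 17) - 12 ≡ 7. → (17, 7)
add Q: (17, 7) + (8, 8). λ = (8 - 7)/(8 - 17) ≡ 1/10 mod 19. 10⁻¹ ≡ 2 (mod 19) since 10·2 = 20 ≡ 1, so λ ≡ 2.
  x = λ² - 17 - 8 = 4 - 25 ≡ 17; y = λ·(17 - 17) - 7 ≡ 12. → (17, 12)

(17, 12)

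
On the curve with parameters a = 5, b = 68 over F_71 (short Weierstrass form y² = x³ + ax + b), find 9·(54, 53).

(41, 18)

Write Q = (54, 53).
Repeated addition: build up to 9Q.
2Q: tangent at (54, 53): λ = (3·54² + 5)/(2·53) ≡ 20/35. 35⁻¹ ≡ 69 (mod 71), so λ ≡ 20·69 ≡ 31.
  x = λ² - 54 - 54 = 961 - 108 ≡ 1; y = λ·(54 - 1) - 53 ≡ 28. → (1, 28)
3Q: (1, 28) + (54, 53). λ = (53 - 28)/(54 - 1) ≡ 25/53 mod 71. 53⁻¹ ≡ 67 (mod 71) since 53·67 = 3551 ≡ 1, so λ ≡ 42.
  x = λ² - 1 - 54 = 1764 - 55 ≡ 5; y = λ·(1 - 5) - 28 ≡ 17. → (5, 17)
4Q: (5, 17) + (54, 53). λ = (53 - 17)/(54 - 5) ≡ 36/49 mod 71. 49⁻¹ ≡ 29 (mod 71), so λ ≡ 50.
  x = λ² - 5 - 54 = 2500 - 59 ≡ 27; y = λ·(5 - 27) - 17 ≡ 19. → (27, 19)
5Q: (27, 19) + (54, 53). λ = (53 - 19)/(54 - 27) ≡ 34/27 mod 71. 27⁻¹ ≡ 50 (mod 71) since 27·50 = 1350 ≡ 1, so λ ≡ 67.
  x = λ² - 27 - 54 = 4489 - 81 ≡ 6; y = λ·(27 - 6) - 19 ≡ 39. → (6, 39)
6Q: (6, 39) + (54, 53). λ = (53 - 39)/(54 - 6) ≡ 14/48 mod 71. 48⁻¹ ≡ 37 (mod 71) since 48·37 = 1776 ≡ 1, so λ ≡ 21.
  x = λ² - 6 - 54 = 441 - 60 ≡ 26; y = λ·(6 - 26) - 39 ≡ 38. → (26, 38)
7Q: (26, 38) + (54, 53). λ = (53 - 38)/(54 - 26) ≡ 15/28 mod 71. 28⁻¹ ≡ 33 (mod 71) since 28·33 = 924 ≡ 1, so λ ≡ 69.
  x = λ² - 26 - 54 = 4761 - 80 ≡ 66; y = λ·(26 - 66) - 38 ≡ 42. → (66, 42)
8Q: (66, 42) + (54, 53). λ = (53 - 42)/(54 - 66) ≡ 11/59 mod 71. 59⁻¹ ≡ 65 (mod 71) since 59·65 = 3835 ≡ 1, so λ ≡ 5.
  x = λ² - 66 - 54 = 25 - 120 ≡ 47; y = λ·(66 - 47) - 42 ≡ 53. → (47, 53)
9Q: (47, 53) + (54, 53). λ = (53 - 53)/(54 - 47) ≡ 0/7 mod 71. 7⁻¹ ≡ 61 (mod 71) since 7·61 = 427 ≡ 1, so λ ≡ 0.
  x = λ² - 47 - 54 = 0 - 101 ≡ 41; y = λ·(47 - 41) - 53 ≡ 18. → (41, 18)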